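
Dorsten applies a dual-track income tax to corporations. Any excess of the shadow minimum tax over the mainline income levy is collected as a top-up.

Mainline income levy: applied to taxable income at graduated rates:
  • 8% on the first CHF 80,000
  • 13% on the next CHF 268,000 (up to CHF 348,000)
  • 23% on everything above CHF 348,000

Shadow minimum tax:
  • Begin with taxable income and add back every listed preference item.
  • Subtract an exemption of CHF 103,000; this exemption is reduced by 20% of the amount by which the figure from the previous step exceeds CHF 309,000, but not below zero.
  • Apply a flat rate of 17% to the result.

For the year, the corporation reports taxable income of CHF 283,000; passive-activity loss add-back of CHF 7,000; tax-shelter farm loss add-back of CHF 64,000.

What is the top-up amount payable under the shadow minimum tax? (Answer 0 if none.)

Mainline income levy:
  CHF 80,000 × 8% = CHF 6,400
  CHF 203,000 × 13% = CHF 26,390
  → CHF 32,790

Shadow minimum tax:
  Adjusted income: CHF 283,000 + CHF 7,000 + CHF 64,000 = CHF 354,000
  Exemption: CHF 103,000 − 20% × (CHF 354,000 − CHF 309,000) = CHF 103,000 − CHF 9,000 = CHF 94,000
  Base: CHF 354,000 − CHF 94,000 = CHF 260,000
  CHF 260,000 × 17% = CHF 44,200

Excess of shadow minimum tax over mainline income levy: CHF 44,200 − CHF 32,790 = CHF 11,410.

CHF 11,410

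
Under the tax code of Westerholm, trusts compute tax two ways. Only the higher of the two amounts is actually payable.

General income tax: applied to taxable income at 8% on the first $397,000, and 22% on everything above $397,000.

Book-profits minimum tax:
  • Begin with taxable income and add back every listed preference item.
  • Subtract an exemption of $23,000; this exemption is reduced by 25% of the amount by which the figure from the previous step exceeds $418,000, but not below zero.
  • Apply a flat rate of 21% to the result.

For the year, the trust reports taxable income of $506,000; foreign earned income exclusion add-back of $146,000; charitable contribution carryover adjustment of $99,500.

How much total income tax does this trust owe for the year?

General income tax:
  $397,000 × 8% = $31,760
  $109,000 × 22% = $23,980
  → $55,740

Book-profits minimum tax:
  Adjusted income: $506,000 + $146,000 + $99,500 = $751,500
  Exemption: 25% × ($751,500 − $418,000) = $83,375 ≥ $23,000, so the exemption is fully phased out
  Base: $751,500 − $0 = $751,500
  $751,500 × 21% = $157,815

$157,815 > $55,740, so the book-profits minimum tax is the binding amount.

$157,815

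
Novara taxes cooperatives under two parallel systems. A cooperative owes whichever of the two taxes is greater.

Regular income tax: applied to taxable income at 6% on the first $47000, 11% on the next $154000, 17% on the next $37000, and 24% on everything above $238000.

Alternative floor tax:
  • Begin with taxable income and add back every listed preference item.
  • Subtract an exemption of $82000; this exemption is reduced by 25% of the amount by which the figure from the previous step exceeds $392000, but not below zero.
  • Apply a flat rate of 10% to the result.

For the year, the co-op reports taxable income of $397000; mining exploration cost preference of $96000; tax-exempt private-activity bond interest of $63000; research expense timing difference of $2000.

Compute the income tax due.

$64210

Regular income tax:
  $47000 × 6% = $2820
  $154000 × 11% = $16940
  $37000 × 17% = $6290
  $159000 × 24% = $38160
  → $64210

Alternative floor tax:
  Adjusted income: $397000 + $96000 + $63000 + $2000 = $558000
  Exemption: $82000 − 25% × ($558000 − $392000) = $82000 − $41500 = $40500
  Base: $558000 − $40500 = $517500
  $517500 × 10% = $51750

$64210 > $51750, so the regular income tax governs.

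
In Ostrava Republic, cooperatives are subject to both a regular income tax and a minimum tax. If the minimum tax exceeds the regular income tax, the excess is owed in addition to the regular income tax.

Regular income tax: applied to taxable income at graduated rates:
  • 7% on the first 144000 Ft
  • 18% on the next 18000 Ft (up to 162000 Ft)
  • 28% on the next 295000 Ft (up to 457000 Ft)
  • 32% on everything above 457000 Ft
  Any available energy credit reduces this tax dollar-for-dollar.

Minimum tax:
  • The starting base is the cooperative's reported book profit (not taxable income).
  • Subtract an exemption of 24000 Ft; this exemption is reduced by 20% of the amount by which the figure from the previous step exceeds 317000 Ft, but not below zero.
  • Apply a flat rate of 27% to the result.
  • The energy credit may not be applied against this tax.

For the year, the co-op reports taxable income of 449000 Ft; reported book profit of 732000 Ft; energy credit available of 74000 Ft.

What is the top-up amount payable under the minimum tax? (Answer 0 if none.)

177960 Ft

Regular income tax:
  144000 Ft × 7% = 10080 Ft
  18000 Ft × 18% = 3240 Ft
  287000 Ft × 28% = 80360 Ft
  → 93680 Ft
  Less energy credit 74000 Ft → 19680 Ft

Minimum tax:
  Base (reported book profit): 732000 Ft
  Exemption: 20% × (732000 Ft − 317000 Ft) = 83000 Ft ≥ 24000 Ft, so the exemption is fully phased out
  Base: 732000 Ft − 0 Ft = 732000 Ft
  732000 Ft × 27% = 197640 Ft

Excess of minimum tax over regular income tax: 197640 Ft − 19680 Ft = 177960 Ft.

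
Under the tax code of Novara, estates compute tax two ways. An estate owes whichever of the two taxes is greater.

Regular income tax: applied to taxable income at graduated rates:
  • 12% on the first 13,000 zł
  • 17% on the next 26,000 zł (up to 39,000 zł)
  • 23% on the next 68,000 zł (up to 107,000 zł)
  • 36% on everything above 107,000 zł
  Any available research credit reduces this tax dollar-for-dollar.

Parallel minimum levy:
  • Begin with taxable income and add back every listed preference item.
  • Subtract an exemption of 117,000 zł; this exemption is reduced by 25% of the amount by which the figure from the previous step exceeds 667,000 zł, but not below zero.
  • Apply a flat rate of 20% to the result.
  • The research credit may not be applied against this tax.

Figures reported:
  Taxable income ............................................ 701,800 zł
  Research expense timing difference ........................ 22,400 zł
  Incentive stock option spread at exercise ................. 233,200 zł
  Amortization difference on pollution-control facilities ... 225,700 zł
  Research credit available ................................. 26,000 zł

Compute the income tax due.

236,620 zł

Parallel minimum levy:
  Adjusted income: 701,800 zł + 22,400 zł + 233,200 zł + 225,700 zł = 1,183,100 zł
  Exemption: 25% × (1,183,100 zł − 667,000 zł) = 129,025 zł ≥ 117,000 zł, so the exemption is fully phased out
  Base: 1,183,100 zł − 0 zł = 1,183,100 zł
  1,183,100 zł × 20% = 236,620 zł

Regular income tax:
  13,000 zł × 12% = 1,560 zł
  26,000 zł × 17% = 4,420 zł
  68,000 zł × 23% = 15,640 zł
  594,800 zł × 36% = 214,128 zł
  → 235,748 zł
  Less research credit 26,000 zł → 209,748 zł

236,620 zł > 209,748 zł, so the parallel minimum levy is the binding amount.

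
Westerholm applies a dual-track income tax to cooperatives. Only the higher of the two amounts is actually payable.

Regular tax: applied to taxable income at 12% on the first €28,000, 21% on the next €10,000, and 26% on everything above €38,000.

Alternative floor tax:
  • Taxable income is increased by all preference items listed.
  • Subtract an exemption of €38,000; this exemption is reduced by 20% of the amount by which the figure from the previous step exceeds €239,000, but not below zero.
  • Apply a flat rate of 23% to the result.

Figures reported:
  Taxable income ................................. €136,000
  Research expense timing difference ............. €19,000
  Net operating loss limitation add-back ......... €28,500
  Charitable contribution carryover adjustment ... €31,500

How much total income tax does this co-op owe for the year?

Alternative floor tax:
  Adjusted income: €136,000 + €19,000 + €28,500 + €31,500 = €215,000
  Exemption: €215,000 ≤ €239,000, so full €38,000 applies
  Base: €215,000 − €38,000 = €177,000
  €177,000 × 23% = €40,710

Regular tax:
  €28,000 × 12% = €3,360
  €10,000 × 21% = €2,100
  €98,000 × 26% = €25,480
  → €30,940

€40,710 > €30,940, so the alternative floor tax is the binding amount.

€40,710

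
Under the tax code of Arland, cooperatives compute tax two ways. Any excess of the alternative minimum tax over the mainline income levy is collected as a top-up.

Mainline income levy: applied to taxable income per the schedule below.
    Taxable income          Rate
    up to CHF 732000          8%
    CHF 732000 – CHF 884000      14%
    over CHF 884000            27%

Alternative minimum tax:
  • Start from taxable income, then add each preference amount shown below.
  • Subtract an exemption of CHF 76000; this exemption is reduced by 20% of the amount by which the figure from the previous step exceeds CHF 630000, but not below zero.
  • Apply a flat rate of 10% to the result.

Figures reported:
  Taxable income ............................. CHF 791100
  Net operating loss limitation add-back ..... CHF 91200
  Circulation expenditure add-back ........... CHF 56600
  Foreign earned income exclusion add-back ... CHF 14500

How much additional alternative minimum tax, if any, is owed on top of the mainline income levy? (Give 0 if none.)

CHF 27374

Mainline income levy:
  CHF 732000 × 8% = CHF 58560
  CHF 59100 × 14% = CHF 8274
  → CHF 66834

Alternative minimum tax:
  Adjusted income: CHF 791100 + CHF 91200 + CHF 56600 + CHF 14500 = CHF 953400
  Exemption: CHF 76000 − 20% × (CHF 953400 − CHF 630000) = CHF 76000 − CHF 64680 = CHF 11320
  Base: CHF 953400 − CHF 11320 = CHF 942080
  CHF 942080 × 10% = CHF 94208

Excess of alternative minimum tax over mainline income levy: CHF 94208 − CHF 66834 = CHF 27374.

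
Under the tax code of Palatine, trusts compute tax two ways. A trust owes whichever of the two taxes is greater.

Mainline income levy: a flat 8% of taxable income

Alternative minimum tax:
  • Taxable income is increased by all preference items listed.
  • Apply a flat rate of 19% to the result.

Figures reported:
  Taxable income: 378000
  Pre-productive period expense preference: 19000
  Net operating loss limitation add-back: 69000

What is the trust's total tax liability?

Mainline income levy:
  378000 × 8% = 30240

Alternative minimum tax:
  Adjusted income: 378000 + 19000 + 69000 = 466000
  466000 × 19% = 88540

88540 > 30240, so the alternative minimum tax is the binding amount.

88540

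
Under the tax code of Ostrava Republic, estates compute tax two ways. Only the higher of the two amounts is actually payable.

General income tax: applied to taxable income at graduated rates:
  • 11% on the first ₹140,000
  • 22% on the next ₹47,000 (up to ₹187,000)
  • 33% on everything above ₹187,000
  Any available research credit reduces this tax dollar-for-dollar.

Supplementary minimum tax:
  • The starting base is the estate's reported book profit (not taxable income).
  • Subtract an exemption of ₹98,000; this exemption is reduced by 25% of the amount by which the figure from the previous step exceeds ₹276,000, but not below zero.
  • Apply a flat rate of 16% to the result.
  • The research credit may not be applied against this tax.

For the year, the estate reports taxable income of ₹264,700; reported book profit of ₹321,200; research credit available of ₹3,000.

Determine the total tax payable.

Supplementary minimum tax:
  Base (reported book profit): ₹321,200
  Exemption: ₹98,000 − 25% × (₹321,200 − ₹276,000) = ₹98,000 − ₹11,300 = ₹86,700
  Base: ₹321,200 − ₹86,700 = ₹234,500
  ₹234,500 × 16% = ₹37,520

General income tax:
  ₹140,000 × 11% = ₹15,400
  ₹47,000 × 22% = ₹10,340
  ₹77,700 × 33% = ₹25,641
  → ₹51,381
  Less research credit ₹3,000 → ₹48,381

₹48,381 > ₹37,520, so the general income tax governs.

₹48,381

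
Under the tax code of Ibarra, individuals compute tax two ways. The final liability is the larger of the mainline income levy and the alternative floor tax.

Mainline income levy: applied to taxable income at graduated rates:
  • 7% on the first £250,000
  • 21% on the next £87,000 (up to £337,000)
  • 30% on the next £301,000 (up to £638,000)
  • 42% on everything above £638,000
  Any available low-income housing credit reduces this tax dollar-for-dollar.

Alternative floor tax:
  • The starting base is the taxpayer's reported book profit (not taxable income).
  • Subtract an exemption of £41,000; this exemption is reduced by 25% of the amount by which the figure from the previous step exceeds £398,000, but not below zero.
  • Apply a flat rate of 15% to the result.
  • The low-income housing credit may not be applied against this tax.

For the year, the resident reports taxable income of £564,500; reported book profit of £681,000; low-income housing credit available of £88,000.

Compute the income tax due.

£102,150

Mainline income levy:
  £250,000 × 7% = £17,500
  £87,000 × 21% = £18,270
  £227,500 × 30% = £68,250
  → £104,020
  Less low-income housing credit £88,000 → £16,020

Alternative floor tax:
  Base (reported book profit): £681,000
  Exemption: 25% × (£681,000 − £398,000) = £70,750 ≥ £41,000, so the exemption is fully phased out
  Base: £681,000 − £0 = £681,000
  £681,000 × 15% = £102,150

£102,150 > £16,020, so the alternative floor tax is the binding amount.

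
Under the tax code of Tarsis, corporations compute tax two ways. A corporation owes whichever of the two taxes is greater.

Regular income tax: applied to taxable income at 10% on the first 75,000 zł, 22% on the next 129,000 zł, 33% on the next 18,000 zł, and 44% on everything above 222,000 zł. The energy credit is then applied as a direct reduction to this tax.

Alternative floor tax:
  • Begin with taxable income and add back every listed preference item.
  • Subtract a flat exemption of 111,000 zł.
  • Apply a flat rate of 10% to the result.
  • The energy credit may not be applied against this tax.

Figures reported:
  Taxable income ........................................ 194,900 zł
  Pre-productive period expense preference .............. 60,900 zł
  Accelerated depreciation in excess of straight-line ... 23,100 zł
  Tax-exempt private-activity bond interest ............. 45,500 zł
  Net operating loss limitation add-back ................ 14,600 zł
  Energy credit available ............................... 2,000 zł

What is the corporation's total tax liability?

Regular income tax:
  75,000 zł × 10% = 7,500 zł
  119,900 zł × 22% = 26,378 zł
  → 33,878 zł
  Less energy credit 2,000 zł → 31,878 zł

Alternative floor tax:
  Adjusted income: 194,900 zł + 60,900 zł + 23,100 zł + 45,500 zł + 14,600 zł = 339,000 zł
  Less exemption 111,000 zł → base 228,000 zł
  228,000 zł × 10% = 22,800 zł

31,878 zł > 22,800 zł, so the regular income tax governs.

31,878 zł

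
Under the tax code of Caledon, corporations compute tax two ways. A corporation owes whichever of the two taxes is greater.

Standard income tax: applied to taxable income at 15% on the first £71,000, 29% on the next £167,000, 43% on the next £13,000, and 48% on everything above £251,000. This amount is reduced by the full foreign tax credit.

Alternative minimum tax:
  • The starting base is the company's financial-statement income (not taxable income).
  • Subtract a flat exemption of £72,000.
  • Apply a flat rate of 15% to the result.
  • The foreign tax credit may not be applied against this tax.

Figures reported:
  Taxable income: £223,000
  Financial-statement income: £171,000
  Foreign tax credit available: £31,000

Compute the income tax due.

Standard income tax:
  £71,000 × 15% = £10,650
  £152,000 × 29% = £44,080
  → £54,730
  Less foreign tax credit £31,000 → £23,730

Alternative minimum tax:
  Base (financial-statement income): £171,000
  Less exemption £72,000 → base £99,000
  £99,000 × 15% = £14,850

£23,730 > £14,850, so the standard income tax governs.

£23,730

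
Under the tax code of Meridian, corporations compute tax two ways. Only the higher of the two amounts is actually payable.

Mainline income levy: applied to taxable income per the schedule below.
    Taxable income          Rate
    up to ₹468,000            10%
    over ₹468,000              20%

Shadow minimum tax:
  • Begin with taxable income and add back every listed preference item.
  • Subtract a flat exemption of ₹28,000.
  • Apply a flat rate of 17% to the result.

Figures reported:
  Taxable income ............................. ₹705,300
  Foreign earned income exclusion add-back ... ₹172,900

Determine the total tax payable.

₹144,534

Shadow minimum tax:
  Adjusted income: ₹705,300 + ₹172,900 = ₹878,200
  Less exemption ₹28,000 → base ₹850,200
  ₹850,200 × 17% = ₹144,534

Mainline income levy:
  ₹468,000 × 10% = ₹46,800
  ₹237,300 × 20% = ₹47,460
  → ₹94,260

₹144,534 > ₹94,260, so the shadow minimum tax is the binding amount.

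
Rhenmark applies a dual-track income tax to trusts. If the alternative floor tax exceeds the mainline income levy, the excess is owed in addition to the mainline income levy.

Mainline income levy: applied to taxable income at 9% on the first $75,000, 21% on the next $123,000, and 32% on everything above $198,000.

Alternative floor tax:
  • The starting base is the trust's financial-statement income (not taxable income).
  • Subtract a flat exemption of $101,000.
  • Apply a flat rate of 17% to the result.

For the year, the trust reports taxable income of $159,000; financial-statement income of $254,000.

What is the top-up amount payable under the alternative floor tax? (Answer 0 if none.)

$1,620

Mainline income levy:
  $75,000 × 9% = $6,750
  $84,000 × 21% = $17,640
  → $24,390

Alternative floor tax:
  Base (financial-statement income): $254,000
  Less exemption $101,000 → base $153,000
  $153,000 × 17% = $26,010

Excess of alternative floor tax over mainline income levy: $26,010 − $24,390 = $1,620.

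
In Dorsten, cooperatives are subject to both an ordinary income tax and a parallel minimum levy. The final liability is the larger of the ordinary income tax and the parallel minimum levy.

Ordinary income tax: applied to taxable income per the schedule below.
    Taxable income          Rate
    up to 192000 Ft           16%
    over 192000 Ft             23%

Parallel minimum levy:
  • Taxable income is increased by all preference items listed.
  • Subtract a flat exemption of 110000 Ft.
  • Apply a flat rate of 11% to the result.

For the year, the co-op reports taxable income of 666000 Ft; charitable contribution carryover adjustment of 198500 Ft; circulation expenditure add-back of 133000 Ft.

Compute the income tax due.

139740 Ft

Parallel minimum levy:
  Adjusted income: 666000 Ft + 198500 Ft + 133000 Ft = 997500 Ft
  Less exemption 110000 Ft → base 887500 Ft
  887500 Ft × 11% = 97625 Ft

Ordinary income tax:
  192000 Ft × 16% = 30720 Ft
  474000 Ft × 23% = 109020 Ft
  → 139740 Ft

139740 Ft > 97625 Ft, so the ordinary income tax governs.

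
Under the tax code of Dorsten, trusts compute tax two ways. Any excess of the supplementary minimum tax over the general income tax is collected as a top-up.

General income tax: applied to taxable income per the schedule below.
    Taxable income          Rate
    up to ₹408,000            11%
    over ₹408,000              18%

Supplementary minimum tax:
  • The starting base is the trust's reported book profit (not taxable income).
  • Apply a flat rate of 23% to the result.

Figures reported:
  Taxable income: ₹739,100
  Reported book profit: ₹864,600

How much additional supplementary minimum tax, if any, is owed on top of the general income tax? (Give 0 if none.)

General income tax:
  ₹408,000 × 11% = ₹44,880
  ₹331,100 × 18% = ₹59,598
  → ₹104,478

Supplementary minimum tax:
  Base (reported book profit): ₹864,600
  ₹864,600 × 23% = ₹198,858

Excess of supplementary minimum tax over general income tax: ₹198,858 − ₹104,478 = ₹94,380.

₹94,380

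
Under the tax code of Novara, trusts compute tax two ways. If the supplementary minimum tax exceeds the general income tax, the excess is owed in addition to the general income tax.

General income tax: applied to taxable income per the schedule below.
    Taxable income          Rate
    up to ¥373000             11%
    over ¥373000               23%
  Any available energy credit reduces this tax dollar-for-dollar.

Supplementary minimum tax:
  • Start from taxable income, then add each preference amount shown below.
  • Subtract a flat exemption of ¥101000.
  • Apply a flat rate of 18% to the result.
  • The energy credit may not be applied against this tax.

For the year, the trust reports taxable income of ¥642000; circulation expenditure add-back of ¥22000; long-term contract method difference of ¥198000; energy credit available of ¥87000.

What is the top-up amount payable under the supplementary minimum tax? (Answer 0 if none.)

¥121080

Supplementary minimum tax:
  Adjusted income: ¥642000 + ¥22000 + ¥198000 = ¥862000
  Less exemption ¥101000 → base ¥761000
  ¥761000 × 18% = ¥136980

General income tax:
  ¥373000 × 11% = ¥41030
  ¥269000 × 23% = ¥61870
  → ¥102900
  Less energy credit ¥87000 → ¥15900

Excess of supplementary minimum tax over general income tax: ¥136980 − ¥15900 = ¥121080.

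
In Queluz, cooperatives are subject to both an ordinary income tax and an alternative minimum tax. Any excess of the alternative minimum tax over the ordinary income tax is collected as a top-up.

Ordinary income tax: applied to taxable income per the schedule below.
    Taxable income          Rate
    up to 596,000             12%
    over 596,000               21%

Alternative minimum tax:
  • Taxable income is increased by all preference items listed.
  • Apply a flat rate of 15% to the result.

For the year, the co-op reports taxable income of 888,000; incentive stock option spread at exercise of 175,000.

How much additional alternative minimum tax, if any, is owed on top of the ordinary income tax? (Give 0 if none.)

Alternative minimum tax:
  Adjusted income: 888,000 + 175,000 = 1,063,000
  1,063,000 × 15% = 159,450

Ordinary income tax:
  596,000 × 12% = 71,520
  292,000 × 21% = 61,320
  → 132,840

Excess of alternative minimum tax over ordinary income tax: 159,450 − 132,840 = 26,610.

26,610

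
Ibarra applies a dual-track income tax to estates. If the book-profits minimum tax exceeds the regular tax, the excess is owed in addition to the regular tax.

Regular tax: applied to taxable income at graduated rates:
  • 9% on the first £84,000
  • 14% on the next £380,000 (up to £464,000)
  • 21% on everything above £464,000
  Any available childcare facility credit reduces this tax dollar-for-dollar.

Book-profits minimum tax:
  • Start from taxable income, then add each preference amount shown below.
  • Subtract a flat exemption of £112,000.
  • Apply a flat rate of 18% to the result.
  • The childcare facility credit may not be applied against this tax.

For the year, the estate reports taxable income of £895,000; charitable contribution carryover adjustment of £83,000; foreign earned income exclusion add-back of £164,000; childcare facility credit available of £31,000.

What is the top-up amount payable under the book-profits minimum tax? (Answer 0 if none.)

£65,130

Regular tax:
  £84,000 × 9% = £7,560
  £380,000 × 14% = £53,200
  £431,000 × 21% = £90,510
  → £151,270
  Less childcare facility credit £31,000 → £120,270

Book-profits minimum tax:
  Adjusted income: £895,000 + £83,000 + £164,000 = £1,142,000
  Less exemption £112,000 → base £1,030,000
  £1,030,000 × 18% = £185,400

Excess of book-profits minimum tax over regular tax: £185,400 − £120,270 = £65,130.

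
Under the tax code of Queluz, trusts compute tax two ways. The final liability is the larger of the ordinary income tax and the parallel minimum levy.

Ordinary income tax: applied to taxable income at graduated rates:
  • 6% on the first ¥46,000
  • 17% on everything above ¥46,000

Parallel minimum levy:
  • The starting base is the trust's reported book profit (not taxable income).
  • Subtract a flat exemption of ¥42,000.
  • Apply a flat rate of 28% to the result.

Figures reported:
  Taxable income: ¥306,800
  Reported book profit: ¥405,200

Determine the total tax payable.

¥101,696

Ordinary income tax:
  ¥46,000 × 6% = ¥2,760
  ¥260,800 × 17% = ¥44,336
  → ¥47,096

Parallel minimum levy:
  Base (reported book profit): ¥405,200
  Less exemption ¥42,000 → base ¥363,200
  ¥363,200 × 28% = ¥101,696

¥101,696 > ¥47,096, so the parallel minimum levy is the binding amount.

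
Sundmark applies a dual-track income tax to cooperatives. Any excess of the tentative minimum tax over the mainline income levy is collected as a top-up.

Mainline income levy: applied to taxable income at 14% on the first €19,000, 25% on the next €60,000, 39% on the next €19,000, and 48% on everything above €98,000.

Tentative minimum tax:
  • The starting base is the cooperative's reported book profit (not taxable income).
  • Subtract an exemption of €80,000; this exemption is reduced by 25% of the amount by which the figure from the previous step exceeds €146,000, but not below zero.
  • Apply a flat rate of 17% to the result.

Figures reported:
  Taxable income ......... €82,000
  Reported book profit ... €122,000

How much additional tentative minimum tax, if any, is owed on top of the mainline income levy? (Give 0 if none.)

€0

Mainline income levy:
  €19,000 × 14% = €2,660
  €60,000 × 25% = €15,000
  €3,000 × 39% = €1,170
  → €18,830

Tentative minimum tax:
  Base (reported book profit): €122,000
  Exemption: €122,000 ≤ €146,000, so full €80,000 applies
  Base: €122,000 − €80,000 = €42,000
  €42,000 × 17% = €7,140

€7,140 ≤ €18,830, so no add-on is due.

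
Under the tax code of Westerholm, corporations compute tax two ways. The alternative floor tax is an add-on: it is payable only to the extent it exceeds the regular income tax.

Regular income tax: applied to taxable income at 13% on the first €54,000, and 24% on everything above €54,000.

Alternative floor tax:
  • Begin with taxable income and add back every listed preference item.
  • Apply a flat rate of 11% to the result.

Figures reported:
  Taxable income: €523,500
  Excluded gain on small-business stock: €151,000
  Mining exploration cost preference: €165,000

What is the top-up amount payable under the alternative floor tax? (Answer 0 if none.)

Alternative floor tax:
  Adjusted income: €523,500 + €151,000 + €165,000 = €839,500
  €839,500 × 11% = €92,345

Regular income tax:
  €54,000 × 13% = €7,020
  €469,500 × 24% = €112,680
  → €119,700

€92,345 ≤ €119,700, so no add-on is due.

€0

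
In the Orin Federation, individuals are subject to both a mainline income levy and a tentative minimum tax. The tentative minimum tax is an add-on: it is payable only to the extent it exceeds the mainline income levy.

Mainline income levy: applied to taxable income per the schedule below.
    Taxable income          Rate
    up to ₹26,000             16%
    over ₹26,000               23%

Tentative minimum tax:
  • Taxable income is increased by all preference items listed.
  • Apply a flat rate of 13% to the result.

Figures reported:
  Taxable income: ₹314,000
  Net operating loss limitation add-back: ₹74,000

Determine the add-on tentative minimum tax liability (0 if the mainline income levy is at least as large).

₹0

Tentative minimum tax:
  Adjusted income: ₹314,000 + ₹74,000 = ₹388,000
  ₹388,000 × 13% = ₹50,440

Mainline income levy:
  ₹26,000 × 16% = ₹4,160
  ₹288,000 × 23% = ₹66,240
  → ₹70,400

₹50,440 ≤ ₹70,400, so no add-on is due.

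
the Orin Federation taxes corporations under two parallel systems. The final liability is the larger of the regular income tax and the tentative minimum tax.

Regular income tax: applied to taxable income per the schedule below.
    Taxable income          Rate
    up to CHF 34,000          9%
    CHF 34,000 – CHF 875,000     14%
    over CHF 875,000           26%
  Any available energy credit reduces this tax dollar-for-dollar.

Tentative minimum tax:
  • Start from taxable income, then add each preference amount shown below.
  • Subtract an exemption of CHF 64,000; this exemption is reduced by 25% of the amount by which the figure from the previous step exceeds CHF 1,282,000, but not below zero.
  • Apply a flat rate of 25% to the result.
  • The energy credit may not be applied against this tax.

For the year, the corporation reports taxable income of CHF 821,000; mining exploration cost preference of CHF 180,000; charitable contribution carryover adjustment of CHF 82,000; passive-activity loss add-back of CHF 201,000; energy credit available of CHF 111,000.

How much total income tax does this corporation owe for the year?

CHF 305,125

Tentative minimum tax:
  Adjusted income: CHF 821,000 + CHF 180,000 + CHF 82,000 + CHF 201,000 = CHF 1,284,000
  Exemption: CHF 64,000 − 25% × (CHF 1,284,000 − CHF 1,282,000) = CHF 64,000 − CHF 500 = CHF 63,500
  Base: CHF 1,284,000 − CHF 63,500 = CHF 1,220,500
  CHF 1,220,500 × 25% = CHF 305,125

Regular income tax:
  CHF 34,000 × 9% = CHF 3,060
  CHF 787,000 × 14% = CHF 110,180
  → CHF 113,240
  Less energy credit CHF 111,000 → CHF 2,240

CHF 305,125 > CHF 2,240, so the tentative minimum tax is the binding amount.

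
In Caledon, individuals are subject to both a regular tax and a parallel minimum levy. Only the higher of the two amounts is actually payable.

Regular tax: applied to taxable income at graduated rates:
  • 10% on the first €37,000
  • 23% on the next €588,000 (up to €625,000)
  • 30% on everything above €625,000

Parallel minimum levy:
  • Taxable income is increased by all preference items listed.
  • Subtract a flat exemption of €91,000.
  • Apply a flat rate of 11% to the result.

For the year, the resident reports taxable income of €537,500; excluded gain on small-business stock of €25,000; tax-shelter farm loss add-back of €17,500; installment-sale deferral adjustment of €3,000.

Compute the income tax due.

€118,815

Regular tax:
  €37,000 × 10% = €3,700
  €500,500 × 23% = €115,115
  → €118,815

Parallel minimum levy:
  Adjusted income: €537,500 + €25,000 + €17,500 + €3,000 = €583,000
  Less exemption €91,000 → base €492,000
  €492,000 × 11% = €54,120

€118,815 > €54,120, so the regular tax governs.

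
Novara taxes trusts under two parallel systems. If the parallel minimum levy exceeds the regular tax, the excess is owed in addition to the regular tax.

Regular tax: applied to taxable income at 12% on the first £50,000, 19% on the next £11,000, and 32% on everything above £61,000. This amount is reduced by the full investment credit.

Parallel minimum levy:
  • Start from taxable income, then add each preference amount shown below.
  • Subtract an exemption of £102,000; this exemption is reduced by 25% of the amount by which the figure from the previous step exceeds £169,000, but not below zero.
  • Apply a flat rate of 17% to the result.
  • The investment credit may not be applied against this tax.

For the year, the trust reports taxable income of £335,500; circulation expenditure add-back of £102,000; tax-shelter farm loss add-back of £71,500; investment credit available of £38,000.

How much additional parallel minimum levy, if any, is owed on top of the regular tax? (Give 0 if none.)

Parallel minimum levy:
  Adjusted income: £335,500 + £102,000 + £71,500 = £509,000
  Exemption: £102,000 − 25% × (£509,000 − £169,000) = £102,000 − £85,000 = £17,000
  Base: £509,000 − £17,000 = £492,000
  £492,000 × 17% = £83,640

Regular tax:
  £50,000 × 12% = £6,000
  £11,000 × 19% = £2,090
  £274,500 × 32% = £87,840
  → £95,930
  Less investment credit £38,000 → £57,930

Excess of parallel minimum levy over regular tax: £83,640 − £57,930 = £25,710.

£25,710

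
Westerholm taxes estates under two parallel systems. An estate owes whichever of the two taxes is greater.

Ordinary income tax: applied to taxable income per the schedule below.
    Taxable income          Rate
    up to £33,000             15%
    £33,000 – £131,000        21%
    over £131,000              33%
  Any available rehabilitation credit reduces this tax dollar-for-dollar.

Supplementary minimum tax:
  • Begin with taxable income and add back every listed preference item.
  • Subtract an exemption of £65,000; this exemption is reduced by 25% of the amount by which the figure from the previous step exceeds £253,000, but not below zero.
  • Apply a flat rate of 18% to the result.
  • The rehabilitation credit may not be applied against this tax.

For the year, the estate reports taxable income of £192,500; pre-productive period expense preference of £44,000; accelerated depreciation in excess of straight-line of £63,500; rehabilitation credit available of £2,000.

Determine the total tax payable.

Supplementary minimum tax:
  Adjusted income: £192,500 + £44,000 + £63,500 = £300,000
  Exemption: £65,000 − 25% × (£300,000 − £253,000) = £65,000 − £11,750 = £53,250
  Base: £300,000 − £53,250 = £246,750
  £246,750 × 18% = £44,415

Ordinary income tax:
  £33,000 × 15% = £4,950
  £98,000 × 21% = £20,580
  £61,500 × 33% = £20,295
  → £45,825
  Less rehabilitation credit £2,000 → £43,825

£44,415 > £43,825, so the supplementary minimum tax is the binding amount.

£44,415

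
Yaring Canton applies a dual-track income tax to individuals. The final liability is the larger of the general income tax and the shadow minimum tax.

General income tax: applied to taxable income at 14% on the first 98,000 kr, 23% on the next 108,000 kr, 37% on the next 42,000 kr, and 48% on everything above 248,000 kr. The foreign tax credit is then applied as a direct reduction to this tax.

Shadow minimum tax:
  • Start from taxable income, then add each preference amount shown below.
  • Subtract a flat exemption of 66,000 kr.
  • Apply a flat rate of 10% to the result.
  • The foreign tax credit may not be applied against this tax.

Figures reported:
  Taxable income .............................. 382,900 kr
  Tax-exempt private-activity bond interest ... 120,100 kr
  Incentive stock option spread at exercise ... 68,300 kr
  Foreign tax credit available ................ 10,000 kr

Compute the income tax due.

108,852 kr

General income tax:
  98,000 kr × 14% = 13,720 kr
  108,000 kr × 23% = 24,840 kr
  42,000 kr × 37% = 15,540 kr
  134,900 kr × 48% = 64,752 kr
  → 118,852 kr
  Less foreign tax credit 10,000 kr → 108,852 kr

Shadow minimum tax:
  Adjusted income: 382,900 kr + 120,100 kr + 68,300 kr = 571,300 kr
  Less exemption 66,000 kr → base 505,300 kr
  505,300 kr × 10% = 50,530 kr

108,852 kr > 50,530 kr, so the general income tax governs.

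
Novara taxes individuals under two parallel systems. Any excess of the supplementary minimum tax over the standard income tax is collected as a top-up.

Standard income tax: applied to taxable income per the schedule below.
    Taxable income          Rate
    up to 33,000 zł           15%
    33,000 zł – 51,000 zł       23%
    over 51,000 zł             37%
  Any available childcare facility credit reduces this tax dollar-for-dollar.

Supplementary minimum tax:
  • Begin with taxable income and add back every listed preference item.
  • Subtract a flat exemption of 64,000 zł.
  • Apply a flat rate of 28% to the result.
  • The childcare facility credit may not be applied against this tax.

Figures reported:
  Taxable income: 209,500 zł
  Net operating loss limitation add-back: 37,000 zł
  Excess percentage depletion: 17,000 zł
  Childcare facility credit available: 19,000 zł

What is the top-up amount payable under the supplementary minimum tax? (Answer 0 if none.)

Standard income tax:
  33,000 zł × 15% = 4,950 zł
  18,000 zł × 23% = 4,140 zł
  158,500 zł × 37% = 58,645 zł
  → 67,735 zł
  Less childcare facility credit 19,000 zł → 48,735 zł

Supplementary minimum tax:
  Adjusted income: 209,500 zł + 37,000 zł + 17,000 zł = 263,500 zł
  Less exemption 64,000 zł → base 199,500 zł
  199,500 zł × 28% = 55,860 zł

Excess of supplementary minimum tax over standard income tax: 55,860 zł − 48,735 zł = 7,125 zł.

7,125 zł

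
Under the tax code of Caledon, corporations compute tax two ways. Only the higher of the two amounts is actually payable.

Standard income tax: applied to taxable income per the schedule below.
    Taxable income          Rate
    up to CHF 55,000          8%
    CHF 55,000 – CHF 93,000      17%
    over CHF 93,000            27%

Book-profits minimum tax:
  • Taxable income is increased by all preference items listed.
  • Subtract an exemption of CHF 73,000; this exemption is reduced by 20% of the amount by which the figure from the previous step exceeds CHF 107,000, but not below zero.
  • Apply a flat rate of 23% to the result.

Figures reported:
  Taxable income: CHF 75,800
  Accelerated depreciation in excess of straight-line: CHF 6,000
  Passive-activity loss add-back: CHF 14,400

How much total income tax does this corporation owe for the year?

CHF 7,936

Book-profits minimum tax:
  Adjusted income: CHF 75,800 + CHF 6,000 + CHF 14,400 = CHF 96,200
  Exemption: CHF 96,200 ≤ CHF 107,000, so full CHF 73,000 applies
  Base: CHF 96,200 − CHF 73,000 = CHF 23,200
  CHF 23,200 × 23% = CHF 5,336

Standard income tax:
  CHF 55,000 × 8% = CHF 4,400
  CHF 20,800 × 17% = CHF 3,536
  → CHF 7,936

CHF 7,936 > CHF 5,336, so the standard income tax governs.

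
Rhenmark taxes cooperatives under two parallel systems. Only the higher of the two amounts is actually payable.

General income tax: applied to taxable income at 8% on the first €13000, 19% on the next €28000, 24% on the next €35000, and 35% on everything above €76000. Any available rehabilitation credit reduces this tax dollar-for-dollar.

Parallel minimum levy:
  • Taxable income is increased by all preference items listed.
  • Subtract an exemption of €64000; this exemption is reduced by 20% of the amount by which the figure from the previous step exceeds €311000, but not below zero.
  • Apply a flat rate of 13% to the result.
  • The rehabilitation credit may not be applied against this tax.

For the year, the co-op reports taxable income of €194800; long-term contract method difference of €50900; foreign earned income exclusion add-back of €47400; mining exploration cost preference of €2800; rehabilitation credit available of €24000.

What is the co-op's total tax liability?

€32340

Parallel minimum levy:
  Adjusted income: €194800 + €50900 + €47400 + €2800 = €295900
  Exemption: €295900 ≤ €311000, so full €64000 applies
  Base: €295900 − €64000 = €231900
  €231900 × 13% = €30147

General income tax:
  €13000 × 8% = €1040
  €28000 × 19% = €5320
  €35000 × 24% = €8400
  €118800 × 35% = €41580
  → €56340
  Less rehabilitation credit €24000 → €32340

€32340 > €30147, so the general income tax governs.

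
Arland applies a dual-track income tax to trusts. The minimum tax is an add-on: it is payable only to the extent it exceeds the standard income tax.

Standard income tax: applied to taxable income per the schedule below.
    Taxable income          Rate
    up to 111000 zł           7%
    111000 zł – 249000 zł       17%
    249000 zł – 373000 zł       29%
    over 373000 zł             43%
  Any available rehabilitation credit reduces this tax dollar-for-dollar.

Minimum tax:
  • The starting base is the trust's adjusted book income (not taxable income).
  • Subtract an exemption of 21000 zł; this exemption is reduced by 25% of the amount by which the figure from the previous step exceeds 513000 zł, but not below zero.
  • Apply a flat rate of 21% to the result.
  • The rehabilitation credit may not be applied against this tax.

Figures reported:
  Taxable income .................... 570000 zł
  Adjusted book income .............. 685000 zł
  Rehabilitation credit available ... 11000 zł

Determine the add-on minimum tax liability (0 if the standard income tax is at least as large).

Standard income tax:
  111000 zł × 7% = 7770 zł
  138000 zł × 17% = 23460 zł
  124000 zł × 29% = 35960 zł
  197000 zł × 43% = 84710 zł
  → 151900 zł
  Less rehabilitation credit 11000 zł → 140900 zł

Minimum tax:
  Base (adjusted book income): 685000 zł
  Exemption: 25% × (685000 zł − 513000 zł) = 43000 zł ≥ 21000 zł, so the exemption is fully phased out
  Base: 685000 zł − 0 zł = 685000 zł
  685000 zł × 21% = 143850 zł

Excess of minimum tax over standard income tax: 143850 zł − 140900 zł = 2950 zł.

2950 zł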